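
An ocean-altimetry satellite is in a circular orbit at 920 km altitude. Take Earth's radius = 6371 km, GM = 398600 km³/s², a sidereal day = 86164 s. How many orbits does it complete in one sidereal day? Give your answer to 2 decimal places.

Semi-major axis a = 6371 + 920 = 7291 km. Period T = 2π√(a³/μ) = 2π√(7291³/398600) = 6195.7 s = 103.26 min.
Orbits per sidereal day = 86164 / 6195.7 = 13.907.

13.91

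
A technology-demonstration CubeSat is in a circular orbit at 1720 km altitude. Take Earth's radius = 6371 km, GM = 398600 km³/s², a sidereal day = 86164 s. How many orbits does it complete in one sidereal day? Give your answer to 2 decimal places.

Semi-major axis a = 6371 + 1720 = 8091 km. Period T = 2π√(a³/μ) = 2π√(8091³/398600) = 7242.9 s = 120.72 min.
Orbits per sidereal day = 86164 / 7242.9 = 11.896.

11.90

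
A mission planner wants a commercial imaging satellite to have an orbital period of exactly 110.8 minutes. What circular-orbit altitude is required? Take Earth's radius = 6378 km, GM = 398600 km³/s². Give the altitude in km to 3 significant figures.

T = 110.8 min = 6648.0 s.
From T = 2π√(a³/μ): a = (μ T²/4π²)^(1/3) = (398600 × 6648.0² / 4π²)^(1/3) = 7642 km.
Altitude h = a − R = 7642 − 6378 = 1264 km.

1260 km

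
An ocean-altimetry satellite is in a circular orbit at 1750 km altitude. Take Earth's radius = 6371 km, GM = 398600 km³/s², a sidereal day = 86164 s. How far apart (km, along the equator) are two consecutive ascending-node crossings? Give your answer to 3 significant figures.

Semi-major axis a = 6371 + 1750 = 8121 km. Period T = 2π√(a³/μ) = 2π√(8121³/398600) = 7283.3 s = 121.39 min.
During one orbit Earth rotates (7283.3 / 86164) × 360° = 30.43°.
At the equator that is 30.43° × (2π·6371/360) km/° = 30.43 × 111.2 = 3384 km.

3380 km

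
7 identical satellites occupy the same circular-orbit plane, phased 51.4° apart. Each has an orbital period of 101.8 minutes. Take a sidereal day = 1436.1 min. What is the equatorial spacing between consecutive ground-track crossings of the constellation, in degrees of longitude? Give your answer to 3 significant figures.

T = 101.8 min = 6108.0 s.
Single-satellite node shift = (6108.0/86166) × 360° = 25.52°.
With 7 satellites evenly phased, successive equator crossings are 25.52/7 = 3.646° apart.

3.65°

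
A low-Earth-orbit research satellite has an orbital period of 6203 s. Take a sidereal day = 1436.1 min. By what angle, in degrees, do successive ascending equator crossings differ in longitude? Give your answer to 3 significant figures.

25.9°

During one orbit Earth rotates (6203.0 / 86166) × 360° = 25.92°.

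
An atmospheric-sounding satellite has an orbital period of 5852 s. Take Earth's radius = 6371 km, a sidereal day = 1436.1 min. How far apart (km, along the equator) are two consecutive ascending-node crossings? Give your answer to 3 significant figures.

During one orbit Earth rotates (5852.0 / 86166) × 360° = 24.45°.
At the equator that is 24.45° × (2π·6371/360) km/° = 24.45 × 111.2 = 2719 km.

2720 km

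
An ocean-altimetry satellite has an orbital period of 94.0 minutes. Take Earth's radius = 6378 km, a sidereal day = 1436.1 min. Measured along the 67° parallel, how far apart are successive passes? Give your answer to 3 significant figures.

1020 km

T = 94.0 min = 5640.0 s.
Node shift per orbit = (5640.0/86166) × 360° = 23.56°.
Equatorial spacing = 23.56 × 111.3 km/° = 2623 km.
At 67° latitude, spacing = 2623 × cos(67°) = 1025 km.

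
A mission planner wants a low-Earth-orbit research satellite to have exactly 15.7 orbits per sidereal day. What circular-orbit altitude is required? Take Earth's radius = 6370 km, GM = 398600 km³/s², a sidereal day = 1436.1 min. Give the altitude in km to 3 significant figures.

355 km

Required period T = 86166 / 15.7 = 5488.3 s.
From T = 2π√(a³/μ): a = (μ T²/4π²)^(1/3) = (398600 × 5488.3² / 4π²)^(1/3) = 6725 km.
Altitude h = a − R = 6725 − 6370 = 355 km.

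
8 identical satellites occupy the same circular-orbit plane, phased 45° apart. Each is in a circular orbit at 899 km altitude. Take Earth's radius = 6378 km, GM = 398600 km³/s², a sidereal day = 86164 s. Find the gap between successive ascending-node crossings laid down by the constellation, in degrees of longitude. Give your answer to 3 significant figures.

3.23°

Semi-major axis a = 6378 + 899 = 7277 km. Period T = 2π√(a³/μ) = 2π√(7277³/398600) = 6177.9 s = 102.96 min.
Single-satellite node shift = (6177.9/86164) × 360° = 25.81°.
With 8 satellites evenly phased, successive equator crossings are 25.81/8 = 3.226° apart.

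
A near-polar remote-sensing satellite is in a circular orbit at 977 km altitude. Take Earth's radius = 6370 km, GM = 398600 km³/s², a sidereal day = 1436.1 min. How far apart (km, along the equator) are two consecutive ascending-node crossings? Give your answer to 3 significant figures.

2910 km

Semi-major axis a = 6370 + 977 = 7347 km. Period T = 2π√(a³/μ) = 2π√(7347³/398600) = 6267.2 s = 104.45 min.
During one orbit Earth rotates (6267.2 / 86166) × 360° = 26.18°.
At the equator that is 26.18° × (2π·6370/360) km/° = 26.18 × 111.2 = 2911 km.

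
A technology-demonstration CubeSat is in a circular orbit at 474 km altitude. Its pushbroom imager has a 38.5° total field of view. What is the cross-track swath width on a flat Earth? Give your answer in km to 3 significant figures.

331 km

Half-angle = 38.5°/2 = 19.25°.
Swath width ≈ 2h·tan(θ/2) = 2 × 474 × tan(19.25°) = 331.1 km.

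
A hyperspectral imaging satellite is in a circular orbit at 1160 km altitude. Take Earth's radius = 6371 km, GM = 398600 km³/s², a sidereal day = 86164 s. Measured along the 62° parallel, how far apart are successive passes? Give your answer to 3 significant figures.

1420 km

Semi-major axis a = 6371 + 1160 = 7531 km. Period T = 2π√(a³/μ) = 2π√(7531³/398600) = 6504.1 s = 108.40 min.
Node shift per orbit = (6504.1/86164) × 360° = 27.17°.
Equatorial spacing = 27.17 × 111.2 km/° = 3022 km.
At 62° latitude, spacing = 3022 × cos(62°) = 1419 km.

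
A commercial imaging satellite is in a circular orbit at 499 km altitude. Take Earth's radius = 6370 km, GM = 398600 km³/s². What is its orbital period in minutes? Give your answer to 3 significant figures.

94.4 min

Semi-major axis a = 6370 + 499 = 6869 km. Period T = 2π√(a³/μ) = 2π√(6869³/398600) = 5665.7 s = 94.43 min.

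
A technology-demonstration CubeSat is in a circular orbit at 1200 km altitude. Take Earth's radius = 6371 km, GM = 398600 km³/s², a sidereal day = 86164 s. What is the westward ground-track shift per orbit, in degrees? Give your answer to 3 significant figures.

Semi-major axis a = 6371 + 1200 = 7571 km. Period T = 2π√(a³/μ) = 2π√(7571³/398600) = 6556.0 s = 109.27 min.
During one orbit Earth rotates (6556.0 / 86164) × 360° = 27.39°.

27.4°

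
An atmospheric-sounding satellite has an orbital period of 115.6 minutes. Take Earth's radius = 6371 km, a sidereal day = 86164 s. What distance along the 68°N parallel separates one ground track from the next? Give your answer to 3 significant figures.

1210 km

T = 115.6 min = 6936.0 s.
Node shift per orbit = (6936.0/86164) × 360° = 28.98°.
Equatorial spacing = 28.98 × 111.2 km/° = 3222 km.
At 68° latitude, spacing = 3222 × cos(68°) = 1207 km.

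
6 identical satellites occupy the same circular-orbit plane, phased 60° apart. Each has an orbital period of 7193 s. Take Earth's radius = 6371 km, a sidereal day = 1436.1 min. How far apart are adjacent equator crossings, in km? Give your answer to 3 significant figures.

Single-satellite node shift = (7193.0/86166) × 360° = 30.05°.
With 6 satellites evenly phased, successive equator crossings are 30.05/6 = 5.009° apart.
That is 5.009 × 111.2 = 557 km at the equator.

557 km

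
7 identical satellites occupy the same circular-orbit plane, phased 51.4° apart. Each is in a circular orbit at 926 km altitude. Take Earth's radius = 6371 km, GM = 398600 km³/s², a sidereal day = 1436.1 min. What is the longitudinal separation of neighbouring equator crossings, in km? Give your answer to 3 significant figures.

412 km

Semi-major axis a = 6371 + 926 = 7297 km. Period T = 2π√(a³/μ) = 2π√(7297³/398600) = 6203.4 s = 103.39 min.
Single-satellite node shift = (6203.4/86166) × 360° = 25.92°.
With 7 satellites evenly phased, successive equator crossings are 25.92/7 = 3.703° apart.
That is 3.703 × 111.2 = 412 km at the equator.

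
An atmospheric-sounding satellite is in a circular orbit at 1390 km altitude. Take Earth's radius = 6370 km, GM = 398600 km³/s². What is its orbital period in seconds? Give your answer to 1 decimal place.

6803.1 seconds

Semi-major axis a = 6370 + 1390 = 7760 km. Period T = 2π√(a³/μ) = 2π√(7760³/398600) = 6803.1 s = 113.38 min.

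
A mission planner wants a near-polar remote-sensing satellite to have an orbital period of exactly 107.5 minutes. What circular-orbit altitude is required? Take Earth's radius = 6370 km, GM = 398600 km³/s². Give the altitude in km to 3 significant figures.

1120 km

T = 107.5 min = 6450.0 s.
From T = 2π√(a³/μ): a = (μ T²/4π²)^(1/3) = (398600 × 6450.0² / 4π²)^(1/3) = 7489 km.
Altitude h = a − R = 7489 − 6370 = 1119 km.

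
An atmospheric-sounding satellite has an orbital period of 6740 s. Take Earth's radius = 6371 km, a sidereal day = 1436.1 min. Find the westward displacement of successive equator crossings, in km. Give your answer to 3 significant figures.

During one orbit Earth rotates (6740.0 / 86166) × 360° = 28.16°.
At the equator that is 28.16° × (2π·6371/360) km/° = 28.16 × 111.2 = 3131 km.

3130 km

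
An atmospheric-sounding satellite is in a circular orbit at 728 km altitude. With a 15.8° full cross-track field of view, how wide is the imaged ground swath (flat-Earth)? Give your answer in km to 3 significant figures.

202 km

Half-angle = 15.8°/2 = 7.9°.
Swath width ≈ 2h·tan(θ/2) = 2 × 728 × tan(7.9°) = 202.0 km.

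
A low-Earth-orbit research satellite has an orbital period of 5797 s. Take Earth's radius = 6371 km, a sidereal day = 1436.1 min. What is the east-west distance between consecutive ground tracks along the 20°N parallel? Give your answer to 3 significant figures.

2530 km

Node shift per orbit = (5797.0/86166) × 360° = 24.22°.
Equatorial spacing = 24.22 × 111.2 km/° = 2693 km.
At 20° latitude, spacing = 2693 × cos(20°) = 2531 km.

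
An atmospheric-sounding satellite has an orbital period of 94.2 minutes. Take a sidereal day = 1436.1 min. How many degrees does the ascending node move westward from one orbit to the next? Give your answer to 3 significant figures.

23.6°

T = 94.2 min = 5652.0 s.
During one orbit Earth rotates (5652.0 / 86166) × 360° = 23.61°.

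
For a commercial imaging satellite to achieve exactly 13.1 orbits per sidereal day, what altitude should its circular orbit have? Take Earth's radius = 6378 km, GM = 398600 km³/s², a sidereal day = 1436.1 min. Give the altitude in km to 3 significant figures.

Required period T = 86166 / 13.1 = 6577.6 s.
From T = 2π√(a³/μ): a = (μ T²/4π²)^(1/3) = (398600 × 6577.6² / 4π²)^(1/3) = 7588 km.
Altitude h = a − R = 7588 − 6378 = 1210 km.

1210 km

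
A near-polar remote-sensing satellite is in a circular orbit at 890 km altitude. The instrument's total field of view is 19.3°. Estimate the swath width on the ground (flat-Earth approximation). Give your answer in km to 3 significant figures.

303 km

Half-angle = 19.3°/2 = 9.65°.
Swath width ≈ 2h·tan(θ/2) = 2 × 890 × tan(9.65°) = 302.7 km.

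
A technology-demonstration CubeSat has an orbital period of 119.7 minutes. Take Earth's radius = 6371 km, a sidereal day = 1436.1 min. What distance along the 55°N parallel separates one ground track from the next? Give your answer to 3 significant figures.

1910 km

T = 119.7 min = 7182.0 s.
Node shift per orbit = (7182.0/86166) × 360° = 30.01°.
Equatorial spacing = 30.01 × 111.2 km/° = 3337 km.
At 55° latitude, spacing = 3337 × cos(55°) = 1914 km.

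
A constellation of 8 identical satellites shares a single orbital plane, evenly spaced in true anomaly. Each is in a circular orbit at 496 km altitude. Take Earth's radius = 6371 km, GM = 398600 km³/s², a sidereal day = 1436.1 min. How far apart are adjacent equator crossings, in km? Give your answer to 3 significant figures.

329 km

Semi-major axis a = 6371 + 496 = 6867 km. Period T = 2π√(a³/μ) = 2π√(6867³/398600) = 5663.2 s = 94.39 min.
Single-satellite node shift = (5663.2/86166) × 360° = 23.66°.
With 8 satellites evenly phased, successive equator crossings are 23.66/8 = 2.958° apart.
That is 2.958 × 111.2 = 329 km at the equator.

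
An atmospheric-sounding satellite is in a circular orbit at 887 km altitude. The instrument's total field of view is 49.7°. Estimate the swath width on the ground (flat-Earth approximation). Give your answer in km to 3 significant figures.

822 km

Half-angle = 49.7°/2 = 24.85°.
Swath width ≈ 2h·tan(θ/2) = 2 × 887 × tan(24.85°) = 821.6 km.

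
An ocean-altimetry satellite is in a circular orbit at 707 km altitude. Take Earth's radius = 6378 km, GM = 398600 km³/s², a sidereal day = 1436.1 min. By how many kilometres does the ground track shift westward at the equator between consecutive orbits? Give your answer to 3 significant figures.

Semi-major axis a = 6378 + 707 = 7085 km. Period T = 2π√(a³/μ) = 2π√(7085³/398600) = 5935.0 s = 98.92 min.
During one orbit Earth rotates (5935.0 / 86166) × 360° = 24.80°.
At the equator that is 24.80° × (2π·6378/360) km/° = 24.80 × 111.3 = 2760 km.

2760 km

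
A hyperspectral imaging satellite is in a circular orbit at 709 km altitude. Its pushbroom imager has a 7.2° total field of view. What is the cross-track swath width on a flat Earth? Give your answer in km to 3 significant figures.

Half-angle = 7.2°/2 = 3.6°.
Swath width ≈ 2h·tan(θ/2) = 2 × 709 × tan(3.6°) = 89.2 km.

89.2 km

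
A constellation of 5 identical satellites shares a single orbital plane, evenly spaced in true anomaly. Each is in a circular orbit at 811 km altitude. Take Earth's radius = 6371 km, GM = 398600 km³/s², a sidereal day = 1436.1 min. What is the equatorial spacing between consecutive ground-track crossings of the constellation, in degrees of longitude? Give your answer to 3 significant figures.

5.06°

Semi-major axis a = 6371 + 811 = 7182 km. Period T = 2π√(a³/μ) = 2π√(7182³/398600) = 6057.3 s = 100.96 min.
Single-satellite node shift = (6057.3/86166) × 360° = 25.31°.
With 5 satellites evenly phased, successive equator crossings are 25.31/5 = 5.061° apart.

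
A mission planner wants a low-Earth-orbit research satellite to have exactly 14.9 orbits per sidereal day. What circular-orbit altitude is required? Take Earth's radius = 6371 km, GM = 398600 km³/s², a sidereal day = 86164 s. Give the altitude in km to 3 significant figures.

Required period T = 86164 / 14.9 = 5782.8 s.
From T = 2π√(a³/μ): a = (μ T²/4π²)^(1/3) = (398600 × 5782.8² / 4π²)^(1/3) = 6963 km.
Altitude h = a − R = 6963 − 6371 = 592 km.

592 km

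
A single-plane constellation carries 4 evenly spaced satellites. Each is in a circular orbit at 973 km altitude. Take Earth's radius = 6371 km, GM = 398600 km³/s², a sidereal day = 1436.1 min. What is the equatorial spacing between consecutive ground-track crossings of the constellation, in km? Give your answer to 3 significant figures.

727 km

Semi-major axis a = 6371 + 973 = 7344 km. Period T = 2π√(a³/μ) = 2π√(7344³/398600) = 6263.4 s = 104.39 min.
Single-satellite node shift = (6263.4/86166) × 360° = 26.17°.
With 4 satellites evenly phased, successive equator crossings are 26.17/4 = 6.542° apart.
That is 6.542 × 111.2 = 727 km at the equator.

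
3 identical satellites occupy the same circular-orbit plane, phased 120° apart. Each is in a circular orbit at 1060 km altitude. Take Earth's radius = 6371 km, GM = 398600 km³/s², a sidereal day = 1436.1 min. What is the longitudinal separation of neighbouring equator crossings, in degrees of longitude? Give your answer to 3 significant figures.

Semi-major axis a = 6371 + 1060 = 7431 km. Period T = 2π√(a³/μ) = 2π√(7431³/398600) = 6375.0 s = 106.25 min.
Single-satellite node shift = (6375.0/86166) × 360° = 26.63°.
With 3 satellites evenly phased, successive equator crossings are 26.63/3 = 8.878° apart.

8.88°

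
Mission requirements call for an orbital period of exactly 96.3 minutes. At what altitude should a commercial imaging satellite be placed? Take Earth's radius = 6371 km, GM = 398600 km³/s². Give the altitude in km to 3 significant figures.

588 km

T = 96.3 min = 5778.0 s.
From T = 2π√(a³/μ): a = (μ T²/4π²)^(1/3) = (398600 × 5778.0² / 4π²)^(1/3) = 6959 km.
Altitude h = a − R = 6959 − 6371 = 588 km.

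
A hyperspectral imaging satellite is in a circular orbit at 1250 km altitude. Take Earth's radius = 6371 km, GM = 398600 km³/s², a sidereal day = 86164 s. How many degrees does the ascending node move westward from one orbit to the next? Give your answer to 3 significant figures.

Semi-major axis a = 6371 + 1250 = 7621 km. Period T = 2π√(a³/μ) = 2π√(7621³/398600) = 6621.1 s = 110.35 min.
During one orbit Earth rotates (6621.1 / 86164) × 360° = 27.66°.

27.7°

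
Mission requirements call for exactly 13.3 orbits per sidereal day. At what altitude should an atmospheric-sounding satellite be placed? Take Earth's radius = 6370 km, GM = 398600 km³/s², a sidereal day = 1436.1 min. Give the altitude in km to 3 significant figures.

Required period T = 86166 / 13.3 = 6478.6 s.
From T = 2π√(a³/μ): a = (μ T²/4π²)^(1/3) = (398600 × 6478.6² / 4π²)^(1/3) = 7511 km.
Altitude h = a − R = 7511 − 6370 = 1141 km.

1140 km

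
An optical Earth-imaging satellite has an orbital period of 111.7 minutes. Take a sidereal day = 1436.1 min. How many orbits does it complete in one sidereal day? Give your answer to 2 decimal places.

12.86

T = 111.7 min = 6702.0 s.
Orbits per sidereal day = 86166 / 6702.0 = 12.857.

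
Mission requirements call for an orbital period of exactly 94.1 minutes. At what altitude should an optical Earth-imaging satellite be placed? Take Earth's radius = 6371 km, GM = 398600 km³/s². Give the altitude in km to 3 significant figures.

482 km

T = 94.1 min = 5646.0 s.
From T = 2π√(a³/μ): a = (μ T²/4π²)^(1/3) = (398600 × 5646.0² / 4π²)^(1/3) = 6853 km.
Altitude h = a − R = 6853 − 6371 = 482 km.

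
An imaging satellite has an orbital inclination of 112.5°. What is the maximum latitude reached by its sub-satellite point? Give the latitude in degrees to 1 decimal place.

67.5°

Retrograde orbit: the ground track reaches ±(180° − i) = ±(180 − 112.5) = ±67.5°.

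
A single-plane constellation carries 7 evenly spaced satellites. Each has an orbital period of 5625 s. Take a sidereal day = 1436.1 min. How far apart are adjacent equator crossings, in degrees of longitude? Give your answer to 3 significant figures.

Single-satellite node shift = (5625.0/86166) × 360° = 23.50°.
With 7 satellites evenly phased, successive equator crossings are 23.50/7 = 3.357° apart.

3.36°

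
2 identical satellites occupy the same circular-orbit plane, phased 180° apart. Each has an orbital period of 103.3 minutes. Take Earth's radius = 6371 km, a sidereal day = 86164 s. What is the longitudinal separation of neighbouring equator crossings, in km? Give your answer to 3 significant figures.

1440 km

T = 103.3 min = 6198.0 s.
Single-satellite node shift = (6198.0/86164) × 360° = 25.90°.
With 2 satellites evenly phased, successive equator crossings are 25.90/2 = 12.948° apart.
That is 12.948 × 111.2 = 1440 km at the equator.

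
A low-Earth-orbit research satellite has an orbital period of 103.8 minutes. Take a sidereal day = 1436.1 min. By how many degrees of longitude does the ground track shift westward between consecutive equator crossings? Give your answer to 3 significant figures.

26.0°

T = 103.8 min = 6228.0 s.
During one orbit Earth rotates (6228.0 / 86166) × 360° = 26.02°.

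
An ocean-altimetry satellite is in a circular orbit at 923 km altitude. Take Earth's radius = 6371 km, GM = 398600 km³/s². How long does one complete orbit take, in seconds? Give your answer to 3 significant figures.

Semi-major axis a = 6371 + 923 = 7294 km. Period T = 2π√(a³/μ) = 2π√(7294³/398600) = 6199.5 s = 103.33 min.

6200 seconds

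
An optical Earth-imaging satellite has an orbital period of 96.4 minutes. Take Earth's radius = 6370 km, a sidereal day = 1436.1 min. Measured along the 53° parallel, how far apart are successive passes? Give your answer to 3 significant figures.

1620 km

T = 96.4 min = 5784.0 s.
Node shift per orbit = (5784.0/86166) × 360° = 24.17°.
Equatorial spacing = 24.17 × 111.2 km/° = 2687 km.
At 53° latitude, spacing = 2687 × cos(53°) = 1617 km.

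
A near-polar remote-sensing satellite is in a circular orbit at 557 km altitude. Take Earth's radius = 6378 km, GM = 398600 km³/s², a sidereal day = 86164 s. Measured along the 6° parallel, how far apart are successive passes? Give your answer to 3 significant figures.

Semi-major axis a = 6378 + 557 = 6935 km. Period T = 2π√(a³/μ) = 2π√(6935³/398600) = 5747.5 s = 95.79 min.
Node shift per orbit = (5747.5/86164) × 360° = 24.01°.
Equatorial spacing = 24.01 × 111.3 km/° = 2673 km.
At 6° latitude, spacing = 2673 × cos(6°) = 2658 km.

2660 km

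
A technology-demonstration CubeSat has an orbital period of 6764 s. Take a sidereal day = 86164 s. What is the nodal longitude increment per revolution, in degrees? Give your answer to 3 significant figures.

28.3°

During one orbit Earth rotates (6764.0 / 86164) × 360° = 28.26°.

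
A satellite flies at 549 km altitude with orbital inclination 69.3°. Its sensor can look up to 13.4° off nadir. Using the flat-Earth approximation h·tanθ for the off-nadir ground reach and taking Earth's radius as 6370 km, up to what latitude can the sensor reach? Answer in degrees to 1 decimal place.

For a prograde orbit the ground track reaches latitude ±i = ±69.3°.
Sensor half-swath on the ground ≈ 549·tan(13.4°) = 131 km = 1.18° of latitude.
Maximum observable latitude ≈ 69.3 + 1.18 = 70.5°.

70.5°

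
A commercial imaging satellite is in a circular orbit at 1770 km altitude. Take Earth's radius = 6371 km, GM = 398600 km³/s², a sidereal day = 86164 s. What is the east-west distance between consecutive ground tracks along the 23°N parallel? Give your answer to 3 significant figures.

Semi-major axis a = 6371 + 1770 = 8141 km. Period T = 2π√(a³/μ) = 2π√(8141³/398600) = 7310.2 s = 121.84 min.
Node shift per orbit = (7310.2/86164) × 360° = 30.54°.
Equatorial spacing = 30.54 × 111.2 km/° = 3396 km.
At 23° latitude, spacing = 3396 × cos(23°) = 3126 km.

3130 km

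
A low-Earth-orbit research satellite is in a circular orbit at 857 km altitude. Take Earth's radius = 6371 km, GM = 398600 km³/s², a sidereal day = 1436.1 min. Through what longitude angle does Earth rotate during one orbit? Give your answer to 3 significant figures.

25.6°

Semi-major axis a = 6371 + 857 = 7228 km. Period T = 2π√(a³/μ) = 2π√(7228³/398600) = 6115.6 s = 101.93 min.
During one orbit Earth rotates (6115.6 / 86166) × 360° = 25.55°.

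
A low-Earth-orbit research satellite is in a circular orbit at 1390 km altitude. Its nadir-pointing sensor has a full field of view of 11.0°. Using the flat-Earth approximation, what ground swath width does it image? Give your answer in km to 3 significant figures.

Half-angle = 11.0°/2 = 5.5°.
Swath width ≈ 2h·tan(θ/2) = 2 × 1390 × tan(5.5°) = 267.7 km.

268 km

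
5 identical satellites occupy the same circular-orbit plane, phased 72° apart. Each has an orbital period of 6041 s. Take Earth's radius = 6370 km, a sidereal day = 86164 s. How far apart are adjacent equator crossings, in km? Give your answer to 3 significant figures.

561 km

Single-satellite node shift = (6041.0/86164) × 360° = 25.24°.
With 5 satellites evenly phased, successive equator crossings are 25.24/5 = 5.048° apart.
That is 5.048 × 111.2 = 561 km at the equator.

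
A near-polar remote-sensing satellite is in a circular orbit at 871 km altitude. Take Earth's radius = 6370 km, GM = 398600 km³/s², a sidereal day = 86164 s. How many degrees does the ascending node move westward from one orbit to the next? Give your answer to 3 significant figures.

Semi-major axis a = 6370 + 871 = 7241 km. Period T = 2π√(a³/μ) = 2π√(7241³/398600) = 6132.1 s = 102.20 min.
During one orbit Earth rotates (6132.1 / 86164) × 360° = 25.62°.

25.6°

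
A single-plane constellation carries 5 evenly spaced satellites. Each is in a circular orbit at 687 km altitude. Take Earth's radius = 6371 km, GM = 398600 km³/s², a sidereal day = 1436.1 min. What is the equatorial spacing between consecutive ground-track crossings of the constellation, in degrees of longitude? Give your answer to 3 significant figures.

Semi-major axis a = 6371 + 687 = 7058 km. Period T = 2π√(a³/μ) = 2π√(7058³/398600) = 5901.1 s = 98.35 min.
Single-satellite node shift = (5901.1/86166) × 360° = 24.65°.
With 5 satellites evenly phased, successive equator crossings are 24.65/5 = 4.931° apart.

4.93°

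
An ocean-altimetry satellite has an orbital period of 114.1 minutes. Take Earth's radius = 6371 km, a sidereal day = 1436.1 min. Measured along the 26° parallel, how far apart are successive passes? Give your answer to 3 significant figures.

T = 114.1 min = 6846.0 s.
Node shift per orbit = (6846.0/86166) × 360° = 28.60°.
Equatorial spacing = 28.60 × 111.2 km/° = 3180 km.
At 26° latitude, spacing = 3180 × cos(26°) = 2859 km.

2860 km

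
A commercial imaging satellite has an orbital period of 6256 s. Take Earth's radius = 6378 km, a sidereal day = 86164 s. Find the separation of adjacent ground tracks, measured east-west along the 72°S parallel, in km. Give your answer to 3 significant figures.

Node shift per orbit = (6256.0/86164) × 360° = 26.14°.
Equatorial spacing = 26.14 × 111.3 km/° = 2910 km.
At 72° latitude, spacing = 2910 × cos(72°) = 899 km.

899 km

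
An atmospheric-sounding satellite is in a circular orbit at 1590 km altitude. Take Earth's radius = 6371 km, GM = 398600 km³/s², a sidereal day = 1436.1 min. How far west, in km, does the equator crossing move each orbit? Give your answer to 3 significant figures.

Semi-major axis a = 6371 + 1590 = 7961 km. Period T = 2π√(a³/μ) = 2π√(7961³/398600) = 7069.1 s = 117.82 min.
During one orbit Earth rotates (7069.1 / 86166) × 360° = 29.53°.
At the equator that is 29.53° × (2π·6371/360) km/° = 29.53 × 111.2 = 3284 km.

3280 km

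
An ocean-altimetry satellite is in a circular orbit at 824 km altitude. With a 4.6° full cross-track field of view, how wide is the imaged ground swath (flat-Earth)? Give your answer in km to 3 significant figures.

66.2 km

Half-angle = 4.6°/2 = 2.3°.
Swath width ≈ 2h·tan(θ/2) = 2 × 824 × tan(2.3°) = 66.2 km.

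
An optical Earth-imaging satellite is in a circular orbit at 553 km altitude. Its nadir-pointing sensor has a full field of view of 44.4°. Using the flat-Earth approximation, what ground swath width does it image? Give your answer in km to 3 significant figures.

451 km

Half-angle = 44.4°/2 = 22.2°.
Swath width ≈ 2h·tan(θ/2) = 2 × 553 × tan(22.2°) = 451.4 km.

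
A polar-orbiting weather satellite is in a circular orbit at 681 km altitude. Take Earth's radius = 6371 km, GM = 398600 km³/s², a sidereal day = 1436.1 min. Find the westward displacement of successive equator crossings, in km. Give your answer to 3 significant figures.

Semi-major axis a = 6371 + 681 = 7052 km. Period T = 2π√(a³/μ) = 2π√(7052³/398600) = 5893.6 s = 98.23 min.
During one orbit Earth rotates (5893.6 / 86166) × 360° = 24.62°.
At the equator that is 24.62° × (2π·6371/360) km/° = 24.62 × 111.2 = 2738 km.

2740 km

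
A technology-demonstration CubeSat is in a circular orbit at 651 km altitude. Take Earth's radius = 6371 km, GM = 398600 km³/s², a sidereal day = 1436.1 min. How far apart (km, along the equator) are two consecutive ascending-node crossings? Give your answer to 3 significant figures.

2720 km

Semi-major axis a = 6371 + 651 = 7022 km. Period T = 2π√(a³/μ) = 2π√(7022³/398600) = 5856.0 s = 97.60 min.
During one orbit Earth rotates (5856.0 / 86166) × 360° = 24.47°.
At the equator that is 24.47° × (2π·6371/360) km/° = 24.47 × 111.2 = 2721 km.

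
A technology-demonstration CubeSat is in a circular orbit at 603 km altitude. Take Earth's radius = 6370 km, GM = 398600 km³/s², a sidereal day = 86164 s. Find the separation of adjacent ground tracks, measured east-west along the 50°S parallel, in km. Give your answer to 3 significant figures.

Semi-major axis a = 6370 + 603 = 6973 km. Period T = 2π√(a³/μ) = 2π√(6973³/398600) = 5794.8 s = 96.58 min.
Node shift per orbit = (5794.8/86164) × 360° = 24.21°.
Equatorial spacing = 24.21 × 111.2 km/° = 2692 km.
At 50° latitude, spacing = 2692 × cos(50°) = 1730 km.

1730 km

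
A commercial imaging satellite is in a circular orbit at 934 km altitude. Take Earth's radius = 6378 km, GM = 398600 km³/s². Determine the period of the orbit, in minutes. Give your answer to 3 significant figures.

Semi-major axis a = 6378 + 934 = 7312 km. Period T = 2π√(a³/μ) = 2π√(7312³/398600) = 6222.5 s = 103.71 min.

104 min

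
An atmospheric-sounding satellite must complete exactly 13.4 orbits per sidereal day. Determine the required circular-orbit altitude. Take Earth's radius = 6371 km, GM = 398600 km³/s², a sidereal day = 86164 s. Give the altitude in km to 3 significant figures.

Required period T = 86164 / 13.4 = 6430.1 s.
From T = 2π√(a³/μ): a = (μ T²/4π²)^(1/3) = (398600 × 6430.1² / 4π²)^(1/3) = 7474 km.
Altitude h = a − R = 7474 − 6371 = 1103 km.

1100 km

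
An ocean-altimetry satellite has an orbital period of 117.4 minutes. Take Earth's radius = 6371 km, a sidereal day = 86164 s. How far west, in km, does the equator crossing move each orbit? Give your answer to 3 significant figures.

T = 117.4 min = 7044.0 s.
During one orbit Earth rotates (7044.0 / 86164) × 360° = 29.43°.
At the equator that is 29.43° × (2π·6371/360) km/° = 29.43 × 111.2 = 3273 km.

3270 km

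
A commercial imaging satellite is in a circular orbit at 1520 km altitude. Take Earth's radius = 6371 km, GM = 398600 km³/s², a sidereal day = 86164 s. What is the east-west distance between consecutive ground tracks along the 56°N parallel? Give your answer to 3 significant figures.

Semi-major axis a = 6371 + 1520 = 7891 km. Period T = 2π√(a³/μ) = 2π√(7891³/398600) = 6976.0 s = 116.27 min.
Node shift per orbit = (6976.0/86164) × 360° = 29.15°.
Equatorial spacing = 29.15 × 111.2 km/° = 3241 km.
At 56° latitude, spacing = 3241 × cos(56°) = 1812 km.

1810 km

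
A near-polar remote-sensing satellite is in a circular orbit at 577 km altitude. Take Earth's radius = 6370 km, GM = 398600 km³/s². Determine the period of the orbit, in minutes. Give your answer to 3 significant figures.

Semi-major axis a = 6370 + 577 = 6947 km. Period T = 2π√(a³/μ) = 2π√(6947³/398600) = 5762.4 s = 96.04 min.

96.0 min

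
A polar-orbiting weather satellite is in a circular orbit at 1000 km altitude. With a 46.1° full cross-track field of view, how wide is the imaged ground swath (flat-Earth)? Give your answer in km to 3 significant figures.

Half-angle = 46.1°/2 = 23.05°.
Swath width ≈ 2h·tan(θ/2) = 2 × 1000 × tan(23.05°) = 851.0 km.

851 km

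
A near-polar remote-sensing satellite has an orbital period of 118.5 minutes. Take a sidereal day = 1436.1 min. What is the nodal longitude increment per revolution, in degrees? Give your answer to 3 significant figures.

T = 118.5 min = 7110.0 s.
During one orbit Earth rotates (7110.0 / 86166) × 360° = 29.71°.

29.7°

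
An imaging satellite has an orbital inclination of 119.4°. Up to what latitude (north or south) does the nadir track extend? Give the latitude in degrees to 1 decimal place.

60.6°

Retrograde orbit: the ground track reaches ±(180° − i) = ±(180 − 119.4) = ±60.6°.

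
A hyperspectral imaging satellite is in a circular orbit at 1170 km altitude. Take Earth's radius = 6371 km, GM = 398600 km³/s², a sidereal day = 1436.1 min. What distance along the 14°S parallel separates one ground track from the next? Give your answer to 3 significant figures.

2940 km

Semi-major axis a = 6371 + 1170 = 7541 km. Period T = 2π√(a³/μ) = 2π√(7541³/398600) = 6517.1 s = 108.62 min.
Node shift per orbit = (6517.1/86166) × 360° = 27.23°.
Equatorial spacing = 27.23 × 111.2 km/° = 3028 km.
At 14° latitude, spacing = 3028 × cos(14°) = 2938 km.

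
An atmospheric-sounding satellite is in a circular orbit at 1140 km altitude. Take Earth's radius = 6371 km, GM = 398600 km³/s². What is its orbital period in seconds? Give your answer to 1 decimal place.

Semi-major axis a = 6371 + 1140 = 7511 km. Period T = 2π√(a³/μ) = 2π√(7511³/398600) = 6478.3 s = 107.97 min.

6478.3 seconds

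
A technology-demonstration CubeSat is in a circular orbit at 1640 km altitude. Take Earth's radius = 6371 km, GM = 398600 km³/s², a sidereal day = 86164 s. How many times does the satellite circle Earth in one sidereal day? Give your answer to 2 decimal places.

Semi-major axis a = 6371 + 1640 = 8011 km. Period T = 2π√(a³/μ) = 2π√(8011³/398600) = 7135.8 s = 118.93 min.
Orbits per sidereal day = 86164 / 7135.8 = 12.075.

12.07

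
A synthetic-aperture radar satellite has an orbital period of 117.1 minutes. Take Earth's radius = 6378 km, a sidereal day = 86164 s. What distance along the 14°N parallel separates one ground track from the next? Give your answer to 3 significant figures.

T = 117.1 min = 7026.0 s.
Node shift per orbit = (7026.0/86164) × 360° = 29.36°.
Equatorial spacing = 29.36 × 111.3 km/° = 3268 km.
At 14° latitude, spacing = 3268 × cos(14°) = 3171 km.

3170 km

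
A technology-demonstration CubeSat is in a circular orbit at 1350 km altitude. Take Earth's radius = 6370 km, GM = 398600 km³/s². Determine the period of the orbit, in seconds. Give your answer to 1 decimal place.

Semi-major axis a = 6370 + 1350 = 7720 km. Period T = 2π√(a³/μ) = 2π√(7720³/398600) = 6750.5 s = 112.51 min.

6750.5 seconds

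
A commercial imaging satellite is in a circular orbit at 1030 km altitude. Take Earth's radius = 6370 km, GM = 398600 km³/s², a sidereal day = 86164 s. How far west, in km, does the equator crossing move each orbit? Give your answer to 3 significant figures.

2940 km

Semi-major axis a = 6370 + 1030 = 7400 km. Period T = 2π√(a³/μ) = 2π√(7400³/398600) = 6335.2 s = 105.59 min.
During one orbit Earth rotates (6335.2 / 86164) × 360° = 26.47°.
At the equator that is 26.47° × (2π·6370/360) km/° = 26.47 × 111.2 = 2943 km.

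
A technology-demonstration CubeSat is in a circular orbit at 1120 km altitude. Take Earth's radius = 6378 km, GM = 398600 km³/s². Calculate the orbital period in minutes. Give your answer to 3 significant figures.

108 min

Semi-major axis a = 6378 + 1120 = 7498 km. Period T = 2π√(a³/μ) = 2π√(7498³/398600) = 6461.4 s = 107.69 min.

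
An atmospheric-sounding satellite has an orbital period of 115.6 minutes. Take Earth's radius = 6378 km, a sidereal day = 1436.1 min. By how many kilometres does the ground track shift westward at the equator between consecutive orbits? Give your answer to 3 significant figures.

3230 km

T = 115.6 min = 6936.0 s.
During one orbit Earth rotates (6936.0 / 86166) × 360° = 28.98°.
At the equator that is 28.98° × (2π·6378/360) km/° = 28.98 × 111.3 = 3226 km.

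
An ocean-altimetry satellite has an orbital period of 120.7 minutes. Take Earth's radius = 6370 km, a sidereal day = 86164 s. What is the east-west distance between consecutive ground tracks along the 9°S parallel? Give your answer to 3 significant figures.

3320 km

T = 120.7 min = 7242.0 s.
Node shift per orbit = (7242.0/86164) × 360° = 30.26°.
Equatorial spacing = 30.26 × 111.2 km/° = 3364 km.
At 9° latitude, spacing = 3364 × cos(9°) = 3323 km.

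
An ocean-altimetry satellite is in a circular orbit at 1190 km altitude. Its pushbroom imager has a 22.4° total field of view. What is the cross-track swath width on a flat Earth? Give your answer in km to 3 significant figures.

471 km

Half-angle = 22.4°/2 = 11.2°.
Swath width ≈ 2h·tan(θ/2) = 2 × 1190 × tan(11.2°) = 471.3 km.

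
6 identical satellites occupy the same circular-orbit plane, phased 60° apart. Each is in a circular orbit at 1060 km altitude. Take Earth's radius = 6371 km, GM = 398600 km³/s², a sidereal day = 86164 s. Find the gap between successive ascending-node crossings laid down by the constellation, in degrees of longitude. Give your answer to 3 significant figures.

Semi-major axis a = 6371 + 1060 = 7431 km. Period T = 2π√(a³/μ) = 2π√(7431³/398600) = 6375.0 s = 106.25 min.
Single-satellite node shift = (6375.0/86164) × 360° = 26.64°.
With 6 satellites evenly phased, successive equator crossings are 26.64/6 = 4.439° apart.

4.44°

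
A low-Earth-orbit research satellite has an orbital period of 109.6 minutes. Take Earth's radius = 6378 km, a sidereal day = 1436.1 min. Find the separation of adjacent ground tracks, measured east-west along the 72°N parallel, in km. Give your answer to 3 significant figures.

T = 109.6 min = 6576.0 s.
Node shift per orbit = (6576.0/86166) × 360° = 27.47°.
Equatorial spacing = 27.47 × 111.3 km/° = 3058 km.
At 72° latitude, spacing = 3058 × cos(72°) = 945 km.

945 km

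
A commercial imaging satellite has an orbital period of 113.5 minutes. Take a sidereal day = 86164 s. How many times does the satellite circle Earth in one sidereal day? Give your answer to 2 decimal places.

12.65

T = 113.5 min = 6810.0 s.
Orbits per sidereal day = 86164 / 6810.0 = 12.653.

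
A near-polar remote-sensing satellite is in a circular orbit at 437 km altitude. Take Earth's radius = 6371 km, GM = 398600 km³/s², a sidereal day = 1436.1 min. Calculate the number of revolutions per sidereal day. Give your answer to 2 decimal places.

15.41

Semi-major axis a = 6371 + 437 = 6808 km. Period T = 2π√(a³/μ) = 2π√(6808³/398600) = 5590.4 s = 93.17 min.
Orbits per sidereal day = 86166 / 5590.4 = 15.413.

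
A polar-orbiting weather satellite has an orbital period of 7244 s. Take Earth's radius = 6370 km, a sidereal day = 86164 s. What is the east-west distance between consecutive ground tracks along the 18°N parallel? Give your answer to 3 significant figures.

Node shift per orbit = (7244.0/86164) × 360° = 30.27°.
Equatorial spacing = 30.27 × 111.2 km/° = 3365 km.
At 18° latitude, spacing = 3365 × cos(18°) = 3200 km.

3200 km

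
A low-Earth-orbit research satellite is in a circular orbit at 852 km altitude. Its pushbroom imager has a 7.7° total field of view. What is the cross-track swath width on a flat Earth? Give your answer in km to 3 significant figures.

Half-angle = 7.7°/2 = 3.85°.
Swath width ≈ 2h·tan(θ/2) = 2 × 852 × tan(3.85°) = 114.7 km.

115 km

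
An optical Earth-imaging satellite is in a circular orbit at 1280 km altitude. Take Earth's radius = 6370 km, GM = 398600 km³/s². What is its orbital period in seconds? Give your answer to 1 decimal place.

Semi-major axis a = 6370 + 1280 = 7650 km. Period T = 2π√(a³/μ) = 2π√(7650³/398600) = 6658.9 s = 110.98 min.

6658.9 seconds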